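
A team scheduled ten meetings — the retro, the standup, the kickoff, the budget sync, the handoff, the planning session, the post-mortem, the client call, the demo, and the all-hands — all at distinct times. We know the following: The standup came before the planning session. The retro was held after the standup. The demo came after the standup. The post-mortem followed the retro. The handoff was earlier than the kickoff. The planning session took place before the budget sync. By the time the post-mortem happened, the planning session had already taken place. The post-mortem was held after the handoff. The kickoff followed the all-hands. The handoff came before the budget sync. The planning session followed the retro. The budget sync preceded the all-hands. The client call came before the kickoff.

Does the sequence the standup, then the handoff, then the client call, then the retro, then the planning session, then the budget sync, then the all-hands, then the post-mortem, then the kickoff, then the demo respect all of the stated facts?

yes

Check each stated constraint against the proposed order — e.g. the handoff is ahead of the kickoff; the standup is ahead of the demo. Every pair is in the required order; nothing is violated.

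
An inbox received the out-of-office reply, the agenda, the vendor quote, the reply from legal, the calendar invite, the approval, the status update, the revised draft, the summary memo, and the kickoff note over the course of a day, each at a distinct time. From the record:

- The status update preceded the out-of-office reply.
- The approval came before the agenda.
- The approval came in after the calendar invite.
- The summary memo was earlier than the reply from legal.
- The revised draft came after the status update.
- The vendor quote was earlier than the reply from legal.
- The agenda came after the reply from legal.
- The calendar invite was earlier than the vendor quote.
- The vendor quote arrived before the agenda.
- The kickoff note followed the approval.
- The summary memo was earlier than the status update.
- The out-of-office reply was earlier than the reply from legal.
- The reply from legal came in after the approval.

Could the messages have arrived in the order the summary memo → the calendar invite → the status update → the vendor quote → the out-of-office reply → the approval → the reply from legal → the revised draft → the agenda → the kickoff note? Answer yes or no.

yes

Check each stated constraint against the proposed order — e.g. the status update is ahead of the revised draft; the summary memo is ahead of the reply from legal. Every pair is in the required order; nothing is violated.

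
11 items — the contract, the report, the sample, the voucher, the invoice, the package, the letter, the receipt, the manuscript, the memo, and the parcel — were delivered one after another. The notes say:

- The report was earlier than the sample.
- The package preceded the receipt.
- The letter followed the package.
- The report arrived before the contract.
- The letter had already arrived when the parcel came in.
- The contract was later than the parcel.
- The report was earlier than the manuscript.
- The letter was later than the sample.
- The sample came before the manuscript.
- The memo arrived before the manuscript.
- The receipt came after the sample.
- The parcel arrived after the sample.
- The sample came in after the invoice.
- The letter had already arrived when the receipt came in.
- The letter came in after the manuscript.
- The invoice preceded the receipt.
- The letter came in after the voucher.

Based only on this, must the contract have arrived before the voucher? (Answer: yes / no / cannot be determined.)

no

Tracing the constraints gives the voucher → the letter → the parcel → the contract, so the voucher must come before the contract.
That means the contract cannot be before the voucher.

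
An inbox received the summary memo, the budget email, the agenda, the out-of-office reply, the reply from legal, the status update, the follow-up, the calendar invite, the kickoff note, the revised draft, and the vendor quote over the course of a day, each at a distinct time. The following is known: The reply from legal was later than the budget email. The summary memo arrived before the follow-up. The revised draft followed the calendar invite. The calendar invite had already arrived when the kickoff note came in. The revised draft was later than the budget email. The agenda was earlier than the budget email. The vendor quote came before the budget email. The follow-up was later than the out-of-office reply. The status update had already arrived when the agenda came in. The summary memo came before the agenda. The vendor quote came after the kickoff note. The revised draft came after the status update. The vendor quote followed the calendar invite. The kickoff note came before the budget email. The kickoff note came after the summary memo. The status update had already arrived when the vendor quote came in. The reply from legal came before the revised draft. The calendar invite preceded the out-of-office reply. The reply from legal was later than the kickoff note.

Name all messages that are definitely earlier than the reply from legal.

Directly stated before the reply from legal: the budget email and the kickoff note.
The agenda reaches the reply from legal via the agenda → the budget email → the reply from legal.
The calendar invite reaches the reply from legal via the calendar invite → the kickoff note → the reply from legal.
The status update reaches the reply from legal via the status update → the agenda → the budget email → the reply from legal.
Likewise the summary memo and the vendor quote each reach the reply from legal by chaining the stated constraints.

the agenda, the budget email, the calendar invite, the kickoff note, the status update, the summary memo, the vendor quote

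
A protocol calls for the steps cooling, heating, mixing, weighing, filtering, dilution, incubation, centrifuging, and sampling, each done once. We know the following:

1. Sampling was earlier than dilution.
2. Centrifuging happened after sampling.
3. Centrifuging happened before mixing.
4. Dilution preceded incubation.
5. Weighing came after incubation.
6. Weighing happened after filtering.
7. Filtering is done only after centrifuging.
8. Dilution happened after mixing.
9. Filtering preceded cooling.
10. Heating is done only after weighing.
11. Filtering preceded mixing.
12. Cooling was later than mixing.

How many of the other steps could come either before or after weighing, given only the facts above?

Forced before weighing: centrifuging, dilution, filtering, incubation, mixing, and sampling; forced after weighing: heating.
That leaves cooling with no forced order relative to weighing — 1.

1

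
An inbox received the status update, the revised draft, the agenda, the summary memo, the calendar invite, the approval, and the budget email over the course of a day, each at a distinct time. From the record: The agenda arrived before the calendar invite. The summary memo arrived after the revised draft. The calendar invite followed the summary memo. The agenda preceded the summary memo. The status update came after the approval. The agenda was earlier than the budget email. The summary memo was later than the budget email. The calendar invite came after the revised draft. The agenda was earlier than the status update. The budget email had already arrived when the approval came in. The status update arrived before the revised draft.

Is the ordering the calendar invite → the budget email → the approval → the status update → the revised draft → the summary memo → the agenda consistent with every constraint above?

no

The constraints require the agenda before the calendar invite, but in the proposed sequence the calendar invite appears ahead of the agenda. That one violation is enough.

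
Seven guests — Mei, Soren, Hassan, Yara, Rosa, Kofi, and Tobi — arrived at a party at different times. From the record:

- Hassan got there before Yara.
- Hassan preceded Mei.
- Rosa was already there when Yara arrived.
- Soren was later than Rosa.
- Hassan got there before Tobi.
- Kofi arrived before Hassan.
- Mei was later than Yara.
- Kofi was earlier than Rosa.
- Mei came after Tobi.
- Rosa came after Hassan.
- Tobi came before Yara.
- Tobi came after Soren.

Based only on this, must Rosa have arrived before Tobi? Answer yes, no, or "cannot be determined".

yes

Chain the constraints: Rosa → Soren → Tobi. Each link is directly stated, so Rosa comes before Tobi.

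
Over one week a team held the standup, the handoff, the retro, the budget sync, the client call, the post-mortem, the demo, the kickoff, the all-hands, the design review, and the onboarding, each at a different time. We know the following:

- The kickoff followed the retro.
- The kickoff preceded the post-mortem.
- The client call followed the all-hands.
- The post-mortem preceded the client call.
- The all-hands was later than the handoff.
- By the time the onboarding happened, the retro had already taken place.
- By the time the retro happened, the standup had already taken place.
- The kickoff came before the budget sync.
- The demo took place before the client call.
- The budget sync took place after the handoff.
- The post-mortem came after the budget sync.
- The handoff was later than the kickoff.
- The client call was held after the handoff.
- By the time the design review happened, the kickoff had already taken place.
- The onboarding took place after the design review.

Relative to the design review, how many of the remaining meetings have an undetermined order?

Forced before the design review: the kickoff, the retro, and the standup; forced after the design review: the onboarding.
That leaves the all-hands, the budget sync, the client call, the demo, the handoff, and the post-mortem with no forced order relative to the design review — 6.

6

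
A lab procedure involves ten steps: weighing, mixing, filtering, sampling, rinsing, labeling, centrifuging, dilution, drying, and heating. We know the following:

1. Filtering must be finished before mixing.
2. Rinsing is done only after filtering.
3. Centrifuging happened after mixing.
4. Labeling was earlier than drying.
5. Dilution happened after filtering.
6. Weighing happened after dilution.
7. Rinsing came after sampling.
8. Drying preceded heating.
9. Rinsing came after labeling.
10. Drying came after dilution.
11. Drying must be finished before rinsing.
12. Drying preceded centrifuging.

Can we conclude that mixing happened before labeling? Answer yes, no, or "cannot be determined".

No chain of stated constraints runs from mixing to labeling, and none runs from labeling to mixing either.
So the relative order of mixing and labeling is not fixed by the given facts.

cannot be determined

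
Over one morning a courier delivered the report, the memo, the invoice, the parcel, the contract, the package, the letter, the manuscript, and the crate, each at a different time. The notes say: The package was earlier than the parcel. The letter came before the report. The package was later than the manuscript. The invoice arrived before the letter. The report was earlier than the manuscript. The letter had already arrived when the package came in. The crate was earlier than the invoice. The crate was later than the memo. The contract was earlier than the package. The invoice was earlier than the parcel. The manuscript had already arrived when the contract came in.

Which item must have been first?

the memo

The memo has a chain of constraints placing it before every other item, so the memo must be first.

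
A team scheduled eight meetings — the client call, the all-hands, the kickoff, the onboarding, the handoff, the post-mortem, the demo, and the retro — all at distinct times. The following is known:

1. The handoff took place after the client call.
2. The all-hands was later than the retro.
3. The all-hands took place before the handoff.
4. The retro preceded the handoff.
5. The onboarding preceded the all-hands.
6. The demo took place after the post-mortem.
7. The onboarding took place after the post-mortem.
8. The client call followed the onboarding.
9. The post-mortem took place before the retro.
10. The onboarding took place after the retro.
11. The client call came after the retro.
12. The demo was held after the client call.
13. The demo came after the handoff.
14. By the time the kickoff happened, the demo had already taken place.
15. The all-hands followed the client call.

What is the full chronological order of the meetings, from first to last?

the post-mortem, the retro, the onboarding, the client call, the all-hands, the handoff, the demo, the kickoff

The constraints fix every adjacent pair, so only one ordering works:
the post-mortem → the retro → the onboarding → the client call → the all-hands → the handoff → the demo → the kickoff.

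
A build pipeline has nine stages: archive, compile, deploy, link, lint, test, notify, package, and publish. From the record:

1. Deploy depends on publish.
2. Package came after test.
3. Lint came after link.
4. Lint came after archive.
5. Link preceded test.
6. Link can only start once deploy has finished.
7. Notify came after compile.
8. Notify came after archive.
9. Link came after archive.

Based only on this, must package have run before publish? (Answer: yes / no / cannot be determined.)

no

Tracing the constraints gives publish → deploy → link → test → package, so publish must come before package.
That means package cannot be before publish.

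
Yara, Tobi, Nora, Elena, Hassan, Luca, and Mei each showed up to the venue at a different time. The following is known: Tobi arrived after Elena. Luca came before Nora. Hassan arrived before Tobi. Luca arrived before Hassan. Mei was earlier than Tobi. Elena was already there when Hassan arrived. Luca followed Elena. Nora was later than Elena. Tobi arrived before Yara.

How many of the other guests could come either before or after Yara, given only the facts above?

1

Forced before Yara: Elena, Hassan, Luca, Mei, and Tobi.
That leaves Nora with no forced order relative to Yara — 1.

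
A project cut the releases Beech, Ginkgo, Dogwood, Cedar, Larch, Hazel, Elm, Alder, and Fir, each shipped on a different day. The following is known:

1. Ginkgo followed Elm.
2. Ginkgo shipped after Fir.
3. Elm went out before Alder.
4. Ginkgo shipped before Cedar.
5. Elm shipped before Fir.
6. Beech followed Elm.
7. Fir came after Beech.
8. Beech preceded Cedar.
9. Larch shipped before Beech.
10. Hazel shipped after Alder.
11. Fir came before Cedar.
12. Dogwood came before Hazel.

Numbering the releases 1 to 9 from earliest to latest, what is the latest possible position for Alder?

8

Alder must come before Hazel — 1 release forced after it.
Everything else can be placed before Alder in some valid order, so Alder can sit as late as position 9 − 1 = 8.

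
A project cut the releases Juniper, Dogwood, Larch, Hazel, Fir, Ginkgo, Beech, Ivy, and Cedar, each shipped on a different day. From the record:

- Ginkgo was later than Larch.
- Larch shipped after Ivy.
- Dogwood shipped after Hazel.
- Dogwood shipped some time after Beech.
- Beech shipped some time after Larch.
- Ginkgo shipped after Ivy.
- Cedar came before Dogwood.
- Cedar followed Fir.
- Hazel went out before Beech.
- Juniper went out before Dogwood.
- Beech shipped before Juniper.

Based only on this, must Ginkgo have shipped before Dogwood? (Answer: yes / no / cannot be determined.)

No chain of stated constraints runs from Ginkgo to Dogwood, and none runs from Dogwood to Ginkgo either.
So the relative order of Ginkgo and Dogwood is not fixed by the given facts.

cannot be determined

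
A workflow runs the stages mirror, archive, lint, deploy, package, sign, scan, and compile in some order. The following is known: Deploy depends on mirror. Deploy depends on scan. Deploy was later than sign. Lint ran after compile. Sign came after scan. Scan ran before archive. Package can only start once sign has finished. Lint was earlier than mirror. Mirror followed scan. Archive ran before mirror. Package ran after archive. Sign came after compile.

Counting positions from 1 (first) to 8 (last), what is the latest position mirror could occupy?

7

Mirror must come before deploy — 1 stage forced after it.
Everything else can be placed before mirror in some valid order, so mirror can sit as late as position 8 − 1 = 7.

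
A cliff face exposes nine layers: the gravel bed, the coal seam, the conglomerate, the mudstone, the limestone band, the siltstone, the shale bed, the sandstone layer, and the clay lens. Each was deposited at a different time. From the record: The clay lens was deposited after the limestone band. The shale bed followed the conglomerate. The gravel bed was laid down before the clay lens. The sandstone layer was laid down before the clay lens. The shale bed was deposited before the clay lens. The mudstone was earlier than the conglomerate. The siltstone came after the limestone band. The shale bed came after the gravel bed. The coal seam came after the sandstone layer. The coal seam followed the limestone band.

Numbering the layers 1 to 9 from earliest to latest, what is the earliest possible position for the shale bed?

The conglomerate, the gravel bed, and the mudstone must all come before the shale bed — 3 forced predecessors.
Nothing else is forced ahead of the shale bed, so its earliest slot is position 3 + 1 = 4.

4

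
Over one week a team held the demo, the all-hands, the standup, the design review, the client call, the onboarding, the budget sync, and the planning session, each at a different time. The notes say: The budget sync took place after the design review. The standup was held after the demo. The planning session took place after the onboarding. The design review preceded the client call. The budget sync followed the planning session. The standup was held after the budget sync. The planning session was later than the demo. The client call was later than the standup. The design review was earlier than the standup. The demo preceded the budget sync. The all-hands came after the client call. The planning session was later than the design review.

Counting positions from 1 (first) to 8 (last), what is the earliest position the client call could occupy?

The budget sync, the demo, the design review, the onboarding, the planning session, and the standup must all come before the client call — 6 forced predecessors.
Nothing else is forced ahead of the client call, so its earliest slot is position 6 + 1 = 7.

7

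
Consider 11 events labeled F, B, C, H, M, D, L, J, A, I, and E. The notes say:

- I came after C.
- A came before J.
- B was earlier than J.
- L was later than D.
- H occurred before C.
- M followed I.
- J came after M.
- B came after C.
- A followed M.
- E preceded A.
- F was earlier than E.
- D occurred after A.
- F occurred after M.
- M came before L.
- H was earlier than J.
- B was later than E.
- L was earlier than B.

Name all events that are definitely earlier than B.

A, C, D, E, F, H, I, L, M

Directly stated before B: C, E, and L.
A reaches B via A → D → L → B.
D reaches B via D → L → B.
F reaches B via F → E → B.
Likewise H, I, and M each reach B by chaining the stated constraints.
No chain forces J ahead of B.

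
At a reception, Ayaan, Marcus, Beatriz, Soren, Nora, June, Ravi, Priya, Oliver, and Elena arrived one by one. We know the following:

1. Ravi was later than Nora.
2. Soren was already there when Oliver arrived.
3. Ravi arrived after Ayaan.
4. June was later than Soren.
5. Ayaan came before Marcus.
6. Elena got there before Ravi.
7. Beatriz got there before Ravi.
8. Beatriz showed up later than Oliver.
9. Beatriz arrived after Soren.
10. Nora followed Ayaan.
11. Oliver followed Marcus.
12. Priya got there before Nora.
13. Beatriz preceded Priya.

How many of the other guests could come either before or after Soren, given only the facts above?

3

Forced after Soren: Beatriz, June, Nora, Oliver, Priya, and Ravi.
That leaves Ayaan, Elena, and Marcus with no forced order relative to Soren — 3.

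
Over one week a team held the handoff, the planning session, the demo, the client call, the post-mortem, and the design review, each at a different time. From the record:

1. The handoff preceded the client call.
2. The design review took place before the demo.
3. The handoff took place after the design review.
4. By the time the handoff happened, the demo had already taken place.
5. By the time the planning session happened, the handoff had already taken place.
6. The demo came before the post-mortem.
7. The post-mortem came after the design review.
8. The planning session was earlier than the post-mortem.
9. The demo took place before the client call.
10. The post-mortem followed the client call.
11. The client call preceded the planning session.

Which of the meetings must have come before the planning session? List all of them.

the client call, the demo, the design review, the handoff

Directly stated before the planning session: the client call and the handoff.
The demo reaches the planning session via the demo → the client call → the planning session.
The design review reaches the planning session via the design review → the handoff → the planning session.
No chain forces the post-mortem ahead of the planning session.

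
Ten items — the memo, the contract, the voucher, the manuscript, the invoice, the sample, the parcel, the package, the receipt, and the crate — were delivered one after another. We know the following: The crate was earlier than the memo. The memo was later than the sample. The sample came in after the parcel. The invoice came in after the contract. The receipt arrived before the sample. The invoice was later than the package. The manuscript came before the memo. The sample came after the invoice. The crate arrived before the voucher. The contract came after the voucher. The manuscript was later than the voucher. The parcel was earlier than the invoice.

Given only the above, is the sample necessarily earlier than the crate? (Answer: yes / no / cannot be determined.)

no

Tracing the constraints gives the crate → the voucher → the contract → the invoice → the sample, so the crate must come before the sample.
That means the sample cannot be before the crate.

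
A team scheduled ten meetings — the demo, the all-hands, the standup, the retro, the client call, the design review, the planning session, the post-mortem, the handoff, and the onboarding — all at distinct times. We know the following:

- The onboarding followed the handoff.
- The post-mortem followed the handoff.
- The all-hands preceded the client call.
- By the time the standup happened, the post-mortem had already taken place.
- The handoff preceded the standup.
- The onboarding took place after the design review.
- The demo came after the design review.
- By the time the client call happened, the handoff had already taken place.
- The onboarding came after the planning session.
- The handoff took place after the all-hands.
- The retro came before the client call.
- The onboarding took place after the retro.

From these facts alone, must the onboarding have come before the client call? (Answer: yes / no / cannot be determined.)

cannot be determined

No chain of stated constraints runs from the onboarding to the client call, and none runs from the client call to the onboarding either.
So the relative order of the onboarding and the client call is not fixed by the given facts.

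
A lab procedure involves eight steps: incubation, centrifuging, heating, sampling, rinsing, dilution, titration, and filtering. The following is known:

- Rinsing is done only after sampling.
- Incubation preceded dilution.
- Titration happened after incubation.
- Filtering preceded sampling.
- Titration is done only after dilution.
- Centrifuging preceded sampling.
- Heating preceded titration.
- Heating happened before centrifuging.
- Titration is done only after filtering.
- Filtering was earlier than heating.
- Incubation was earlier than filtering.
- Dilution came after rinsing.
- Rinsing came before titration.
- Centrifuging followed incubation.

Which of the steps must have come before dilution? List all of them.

Directly stated before dilution: incubation and rinsing.
Centrifuging reaches dilution via centrifuging → sampling → rinsing → dilution.
Filtering reaches dilution via filtering → sampling → rinsing → dilution.
Heating reaches dilution via heating → centrifuging → sampling → rinsing → dilution.
Likewise sampling reaches dilution by chaining the stated constraints.
No chain forces titration ahead of dilution.

centrifuging, filtering, heating, incubation, rinsing, sampling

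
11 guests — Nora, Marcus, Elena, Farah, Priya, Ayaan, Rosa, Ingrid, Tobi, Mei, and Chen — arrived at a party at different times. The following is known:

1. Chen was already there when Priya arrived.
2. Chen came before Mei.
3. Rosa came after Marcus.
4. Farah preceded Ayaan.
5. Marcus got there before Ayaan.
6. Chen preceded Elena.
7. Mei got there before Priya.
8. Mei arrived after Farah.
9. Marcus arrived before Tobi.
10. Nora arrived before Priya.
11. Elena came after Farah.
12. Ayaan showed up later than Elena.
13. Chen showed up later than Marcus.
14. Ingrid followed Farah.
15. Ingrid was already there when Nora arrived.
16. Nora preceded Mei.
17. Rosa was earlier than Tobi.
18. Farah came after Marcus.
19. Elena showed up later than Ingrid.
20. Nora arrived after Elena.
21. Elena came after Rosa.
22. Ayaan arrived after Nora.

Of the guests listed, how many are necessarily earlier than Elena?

Directly stated before Elena: Chen, Farah, Ingrid, and Rosa.
Marcus reaches Elena via Marcus → Rosa → Elena.
That's Chen, Farah, Ingrid, Marcus, and Rosa — 5 in all.

5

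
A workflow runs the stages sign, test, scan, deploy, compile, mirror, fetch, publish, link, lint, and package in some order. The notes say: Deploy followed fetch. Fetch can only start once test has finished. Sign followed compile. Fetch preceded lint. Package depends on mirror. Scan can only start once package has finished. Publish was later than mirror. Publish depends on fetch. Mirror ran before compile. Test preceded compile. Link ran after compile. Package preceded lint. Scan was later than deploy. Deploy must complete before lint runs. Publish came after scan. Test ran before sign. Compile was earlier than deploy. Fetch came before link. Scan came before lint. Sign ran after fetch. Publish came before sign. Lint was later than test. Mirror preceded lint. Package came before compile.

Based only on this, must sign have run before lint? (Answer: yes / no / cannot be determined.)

cannot be determined

No chain of stated constraints runs from sign to lint, and none runs from lint to sign either.
So the relative order of sign and lint is not fixed by the given facts.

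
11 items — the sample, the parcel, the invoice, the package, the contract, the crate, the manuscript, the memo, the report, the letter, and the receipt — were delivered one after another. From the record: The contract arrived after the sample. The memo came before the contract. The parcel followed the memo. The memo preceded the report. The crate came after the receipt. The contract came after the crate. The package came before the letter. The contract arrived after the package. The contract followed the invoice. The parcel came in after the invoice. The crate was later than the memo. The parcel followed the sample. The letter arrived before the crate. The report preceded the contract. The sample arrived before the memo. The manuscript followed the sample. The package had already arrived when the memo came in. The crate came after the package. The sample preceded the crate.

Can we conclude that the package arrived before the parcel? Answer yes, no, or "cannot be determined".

Chain the constraints: the package → the memo → the parcel. Each link is directly stated, so the package comes before the parcel.

yes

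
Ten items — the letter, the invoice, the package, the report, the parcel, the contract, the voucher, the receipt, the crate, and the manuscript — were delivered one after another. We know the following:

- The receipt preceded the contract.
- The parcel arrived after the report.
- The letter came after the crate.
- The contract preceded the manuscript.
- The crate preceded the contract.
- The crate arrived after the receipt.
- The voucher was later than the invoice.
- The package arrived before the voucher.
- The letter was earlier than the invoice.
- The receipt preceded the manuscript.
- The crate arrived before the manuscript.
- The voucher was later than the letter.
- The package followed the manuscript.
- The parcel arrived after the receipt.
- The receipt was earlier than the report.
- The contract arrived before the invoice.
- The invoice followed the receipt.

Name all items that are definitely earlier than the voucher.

Directly stated before the voucher: the invoice, the letter, and the package.
The contract reaches the voucher via the contract → the invoice → the voucher.
The crate reaches the voucher via the crate → the letter → the voucher.
The manuscript reaches the voucher via the manuscript → the package → the voucher.
Likewise the receipt reaches the voucher by chaining the stated constraints.
No chain forces the report (or any of the others) ahead of the voucher.

the contract, the crate, the invoice, the letter, the manuscript, the package, the receipt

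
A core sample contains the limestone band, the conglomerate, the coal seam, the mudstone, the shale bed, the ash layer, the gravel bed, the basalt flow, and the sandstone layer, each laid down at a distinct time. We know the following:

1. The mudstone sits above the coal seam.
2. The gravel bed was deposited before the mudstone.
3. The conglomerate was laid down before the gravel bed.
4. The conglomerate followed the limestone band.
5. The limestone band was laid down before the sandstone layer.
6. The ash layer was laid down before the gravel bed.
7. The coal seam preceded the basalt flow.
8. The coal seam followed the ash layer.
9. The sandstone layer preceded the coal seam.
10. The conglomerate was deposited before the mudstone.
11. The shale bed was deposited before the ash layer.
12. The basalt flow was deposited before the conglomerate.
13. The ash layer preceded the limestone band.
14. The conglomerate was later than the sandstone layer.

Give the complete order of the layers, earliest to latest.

The constraints fix every adjacent pair, so only one ordering works:
the shale bed → the ash layer → the limestone band → the sandstone layer → the coal seam → the basalt flow → the conglomerate → the gravel bed → the mudstone.

the shale bed, the ash layer, the limestone band, the sandstone layer, the coal seam, the basalt flow, the conglomerate, the gravel bed, the mudstone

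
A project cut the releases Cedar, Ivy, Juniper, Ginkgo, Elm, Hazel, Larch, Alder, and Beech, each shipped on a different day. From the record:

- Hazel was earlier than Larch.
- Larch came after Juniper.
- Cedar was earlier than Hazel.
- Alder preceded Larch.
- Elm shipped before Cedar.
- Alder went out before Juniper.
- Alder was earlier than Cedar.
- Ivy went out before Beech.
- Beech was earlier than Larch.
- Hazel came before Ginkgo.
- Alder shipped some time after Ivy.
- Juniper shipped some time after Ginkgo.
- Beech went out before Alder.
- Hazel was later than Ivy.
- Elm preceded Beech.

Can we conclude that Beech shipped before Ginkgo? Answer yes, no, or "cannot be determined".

Chain the constraints: Beech → Alder → Cedar → Hazel → Ginkgo. Each link is directly stated, so Beech comes before Ginkgo.

yes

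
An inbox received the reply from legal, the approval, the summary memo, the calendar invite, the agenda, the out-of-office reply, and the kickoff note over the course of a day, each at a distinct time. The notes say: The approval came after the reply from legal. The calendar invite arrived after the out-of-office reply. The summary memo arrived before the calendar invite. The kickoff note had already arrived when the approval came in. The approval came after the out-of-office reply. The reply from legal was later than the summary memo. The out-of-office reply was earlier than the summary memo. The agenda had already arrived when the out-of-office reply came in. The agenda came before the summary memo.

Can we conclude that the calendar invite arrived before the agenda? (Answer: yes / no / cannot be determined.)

Tracing the constraints gives the agenda → the out-of-office reply → the calendar invite, so the agenda must come before the calendar invite.
That means the calendar invite cannot be before the agenda.

no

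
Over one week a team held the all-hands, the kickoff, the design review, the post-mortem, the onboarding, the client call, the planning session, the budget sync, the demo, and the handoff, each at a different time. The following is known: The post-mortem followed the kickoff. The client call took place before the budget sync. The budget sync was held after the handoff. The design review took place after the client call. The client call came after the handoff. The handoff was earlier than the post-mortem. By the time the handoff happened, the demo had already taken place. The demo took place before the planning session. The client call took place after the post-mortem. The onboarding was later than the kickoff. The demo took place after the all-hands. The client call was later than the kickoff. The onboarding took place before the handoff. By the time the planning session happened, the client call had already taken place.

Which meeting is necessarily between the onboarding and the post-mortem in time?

Tracing the constraints gives the onboarding → the handoff → the post-mortem, so the handoff sits after the onboarding and before the post-mortem.
No other meeting is forced both after the onboarding and before the post-mortem.

the handoff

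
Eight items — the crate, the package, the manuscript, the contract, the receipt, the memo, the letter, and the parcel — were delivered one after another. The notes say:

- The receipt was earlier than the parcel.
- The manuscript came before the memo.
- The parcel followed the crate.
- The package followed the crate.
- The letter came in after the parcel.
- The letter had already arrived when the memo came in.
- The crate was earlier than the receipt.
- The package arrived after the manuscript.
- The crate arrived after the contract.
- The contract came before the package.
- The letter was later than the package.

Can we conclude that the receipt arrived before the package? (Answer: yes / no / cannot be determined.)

cannot be determined

No chain of stated constraints runs from the receipt to the package, and none runs from the package to the receipt either.
So the relative order of the receipt and the package is not fixed by the given facts.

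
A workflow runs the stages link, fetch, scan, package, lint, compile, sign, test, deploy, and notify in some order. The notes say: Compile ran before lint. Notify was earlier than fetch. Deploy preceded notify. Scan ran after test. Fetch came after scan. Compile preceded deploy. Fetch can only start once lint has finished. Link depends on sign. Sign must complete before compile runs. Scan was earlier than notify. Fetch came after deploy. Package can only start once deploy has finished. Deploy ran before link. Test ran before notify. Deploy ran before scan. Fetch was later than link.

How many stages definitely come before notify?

Directly stated before notify: deploy, scan, and test.
Compile reaches notify via compile → deploy → notify.
Sign reaches notify via sign → compile → deploy → notify.
That's compile, deploy, scan, sign, and test — 5 in all.

5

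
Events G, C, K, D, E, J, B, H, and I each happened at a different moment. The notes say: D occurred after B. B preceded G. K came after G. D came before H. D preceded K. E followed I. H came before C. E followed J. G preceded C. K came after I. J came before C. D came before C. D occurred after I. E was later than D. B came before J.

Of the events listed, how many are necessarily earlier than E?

4

Directly stated before E: D, I, and J.
B reaches E via B → J → E.
No chain forces H (or any of the others) ahead of E.
That's B, D, I, and J — 4 in all.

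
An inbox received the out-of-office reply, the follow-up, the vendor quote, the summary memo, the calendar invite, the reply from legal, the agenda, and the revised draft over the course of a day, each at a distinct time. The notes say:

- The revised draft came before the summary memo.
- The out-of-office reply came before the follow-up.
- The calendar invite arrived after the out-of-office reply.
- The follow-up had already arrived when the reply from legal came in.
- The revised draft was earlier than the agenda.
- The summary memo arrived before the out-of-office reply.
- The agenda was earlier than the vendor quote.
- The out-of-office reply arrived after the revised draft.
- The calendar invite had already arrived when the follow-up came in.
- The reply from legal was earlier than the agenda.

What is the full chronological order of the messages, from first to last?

The constraints fix every adjacent pair, so only one ordering works:
the revised draft → the summary memo → the out-of-office reply → the calendar invite → the follow-up → the reply from legal → the agenda → the vendor quote.

the revised draft, the summary memo, the out-of-office reply, the calendar invite, the follow-up, the reply from legal, the agenda, the vendor quote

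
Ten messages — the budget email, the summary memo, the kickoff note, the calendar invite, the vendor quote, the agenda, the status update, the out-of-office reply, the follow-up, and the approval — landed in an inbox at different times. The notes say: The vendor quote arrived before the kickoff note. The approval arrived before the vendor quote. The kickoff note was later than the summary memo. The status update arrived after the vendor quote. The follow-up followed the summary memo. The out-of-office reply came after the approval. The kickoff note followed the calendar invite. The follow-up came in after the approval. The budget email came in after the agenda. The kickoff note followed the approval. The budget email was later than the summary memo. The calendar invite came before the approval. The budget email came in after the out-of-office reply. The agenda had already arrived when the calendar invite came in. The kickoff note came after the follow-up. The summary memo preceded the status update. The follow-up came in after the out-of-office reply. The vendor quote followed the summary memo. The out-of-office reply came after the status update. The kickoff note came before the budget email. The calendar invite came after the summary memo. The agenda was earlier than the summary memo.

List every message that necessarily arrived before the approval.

the agenda, the calendar invite, the summary memo

Directly stated before the approval: the calendar invite.
The agenda reaches the approval via the agenda → the calendar invite → the approval.
The summary memo reaches the approval via the summary memo → the calendar invite → the approval.
No chain forces the follow-up (or any of the others) ahead of the approval.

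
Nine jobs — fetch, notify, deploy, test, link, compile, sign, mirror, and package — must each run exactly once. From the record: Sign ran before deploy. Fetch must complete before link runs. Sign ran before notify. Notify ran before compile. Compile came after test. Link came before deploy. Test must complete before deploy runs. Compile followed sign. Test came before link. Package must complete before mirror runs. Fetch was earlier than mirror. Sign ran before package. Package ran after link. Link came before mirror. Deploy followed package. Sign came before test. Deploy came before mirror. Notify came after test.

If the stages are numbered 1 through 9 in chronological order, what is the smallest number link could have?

4

Fetch, sign, and test must all come before link — 3 forced predecessors.
Nothing else is forced ahead of link, so its earliest slot is position 3 + 1 = 4.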